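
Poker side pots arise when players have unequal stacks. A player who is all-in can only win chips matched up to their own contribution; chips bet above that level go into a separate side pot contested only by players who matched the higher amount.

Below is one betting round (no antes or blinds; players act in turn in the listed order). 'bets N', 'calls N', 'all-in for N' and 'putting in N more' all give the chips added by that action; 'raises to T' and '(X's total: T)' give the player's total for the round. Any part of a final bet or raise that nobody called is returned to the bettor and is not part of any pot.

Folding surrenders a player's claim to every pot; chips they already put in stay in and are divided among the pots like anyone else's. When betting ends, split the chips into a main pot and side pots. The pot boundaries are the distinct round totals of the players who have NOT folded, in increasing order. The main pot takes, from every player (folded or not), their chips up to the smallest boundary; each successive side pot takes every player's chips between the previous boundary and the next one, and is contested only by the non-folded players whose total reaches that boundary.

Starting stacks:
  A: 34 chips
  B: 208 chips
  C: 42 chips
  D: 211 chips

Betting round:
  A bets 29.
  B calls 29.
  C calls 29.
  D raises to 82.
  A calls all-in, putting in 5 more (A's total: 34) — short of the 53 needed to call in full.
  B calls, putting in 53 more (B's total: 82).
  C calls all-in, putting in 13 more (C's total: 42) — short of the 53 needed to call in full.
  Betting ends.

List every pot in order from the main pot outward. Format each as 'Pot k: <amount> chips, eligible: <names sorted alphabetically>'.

Pot 1: 136 chips, eligible: A, B, C, D
Pot 2: 24 chips, eligible: B, C, D
Pot 3: 80 chips, eligible: B, D

Derivation:
Contributions: A=34, B=82, C=42, D=82
Pot levels (distinct totals of non-folded players): 34, 42, 82
Layer 1-34: 34 each from A, B, C, D = 34*4 = 136 chips; eligible A, B, C, D
Layer 35-42: 8 each from B, C, D = 8*3 = 24 chips; eligible B, C, D
Layer 43-82: 40 each from B, D = 40*2 = 80 chips; eligible B, D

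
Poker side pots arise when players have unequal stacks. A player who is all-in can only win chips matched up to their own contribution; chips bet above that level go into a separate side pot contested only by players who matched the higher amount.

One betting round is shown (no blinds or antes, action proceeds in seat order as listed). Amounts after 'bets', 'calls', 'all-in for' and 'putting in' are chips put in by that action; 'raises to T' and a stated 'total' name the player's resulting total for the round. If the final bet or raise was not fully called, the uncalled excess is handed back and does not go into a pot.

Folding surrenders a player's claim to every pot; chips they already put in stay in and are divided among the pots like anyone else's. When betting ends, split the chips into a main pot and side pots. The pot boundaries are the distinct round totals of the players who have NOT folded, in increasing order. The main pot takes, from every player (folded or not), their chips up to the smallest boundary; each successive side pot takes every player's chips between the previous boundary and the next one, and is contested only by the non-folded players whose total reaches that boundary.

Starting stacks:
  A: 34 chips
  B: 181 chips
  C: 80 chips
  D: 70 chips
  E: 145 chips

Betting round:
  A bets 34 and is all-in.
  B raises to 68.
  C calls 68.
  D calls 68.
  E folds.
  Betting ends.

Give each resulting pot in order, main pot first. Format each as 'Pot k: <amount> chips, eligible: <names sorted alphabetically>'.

Pot 1: 136 chips, eligible: A, B, C, D
Pot 2: 102 chips, eligible: B, C, D

Derivation:
Contributions: A=34, B=68, C=68, D=68
Folded: E
Pot levels (distinct totals of non-folded players): 34, 68
Layer 1-34: 34 each from A, B, C, D = 34*4 = 136 chips; eligible A, B, C, D
Layer 35-68: 34 each from B, C, D = 34*3 = 102 chips; eligible B, C, D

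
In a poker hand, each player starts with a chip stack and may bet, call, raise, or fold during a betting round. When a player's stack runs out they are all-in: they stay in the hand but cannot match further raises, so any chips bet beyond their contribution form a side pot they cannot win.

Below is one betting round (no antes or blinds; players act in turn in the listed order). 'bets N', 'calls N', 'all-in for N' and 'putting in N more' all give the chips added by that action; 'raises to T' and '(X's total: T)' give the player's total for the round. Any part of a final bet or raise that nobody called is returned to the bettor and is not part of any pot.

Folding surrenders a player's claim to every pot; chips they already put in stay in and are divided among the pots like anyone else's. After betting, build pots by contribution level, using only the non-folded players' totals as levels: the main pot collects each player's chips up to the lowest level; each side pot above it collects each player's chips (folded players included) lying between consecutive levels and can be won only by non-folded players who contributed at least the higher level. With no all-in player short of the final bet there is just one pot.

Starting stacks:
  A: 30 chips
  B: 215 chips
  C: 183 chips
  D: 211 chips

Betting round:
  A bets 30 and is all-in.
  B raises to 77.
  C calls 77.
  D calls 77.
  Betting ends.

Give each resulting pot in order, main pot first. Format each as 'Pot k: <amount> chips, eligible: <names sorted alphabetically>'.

Pot 1: 120 chips, eligible: A, B, C, D
Pot 2: 141 chips, eligible: B, C, D

Derivation:
Contributions: A=30, B=77, C=77, D=77
Pot levels (distinct totals of non-folded players): 30, 77
Layer 1-30: 30 each from A, B, C, D = 30*4 = 120 chips; eligible A, B, C, D
Layer 31-77: 47 each from B, C, D = 47*3 = 141 chips; eligible B, C, D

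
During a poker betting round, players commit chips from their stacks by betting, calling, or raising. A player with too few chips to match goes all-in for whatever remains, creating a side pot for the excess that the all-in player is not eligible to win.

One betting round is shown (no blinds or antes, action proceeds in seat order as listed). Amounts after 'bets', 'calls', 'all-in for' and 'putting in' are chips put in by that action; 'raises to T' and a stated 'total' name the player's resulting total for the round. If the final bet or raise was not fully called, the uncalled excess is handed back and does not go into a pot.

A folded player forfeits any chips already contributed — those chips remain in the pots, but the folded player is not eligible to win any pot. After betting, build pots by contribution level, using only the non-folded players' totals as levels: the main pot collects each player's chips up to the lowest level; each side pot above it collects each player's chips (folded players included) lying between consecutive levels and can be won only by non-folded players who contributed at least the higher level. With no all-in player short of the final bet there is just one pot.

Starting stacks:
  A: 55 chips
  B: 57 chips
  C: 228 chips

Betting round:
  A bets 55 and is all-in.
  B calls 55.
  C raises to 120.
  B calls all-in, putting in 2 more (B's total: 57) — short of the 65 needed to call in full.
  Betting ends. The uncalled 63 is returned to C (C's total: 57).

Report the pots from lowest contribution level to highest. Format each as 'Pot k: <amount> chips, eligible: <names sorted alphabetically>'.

Contributions (after 63 returned to C): A=55, B=57, C=57
Pot levels (distinct totals of non-folded players): 55, 57
Layer 1-55: 55 each from A, B, C = 55*3 = 165 chips; eligible A, B, C
Layer 56-57: 2 each from B, C = 2*2 = 4 chips; eligible B, C

Pot 1: 165 chips, eligible: A, B, C
Pot 2: 4 chips, eligible: B, C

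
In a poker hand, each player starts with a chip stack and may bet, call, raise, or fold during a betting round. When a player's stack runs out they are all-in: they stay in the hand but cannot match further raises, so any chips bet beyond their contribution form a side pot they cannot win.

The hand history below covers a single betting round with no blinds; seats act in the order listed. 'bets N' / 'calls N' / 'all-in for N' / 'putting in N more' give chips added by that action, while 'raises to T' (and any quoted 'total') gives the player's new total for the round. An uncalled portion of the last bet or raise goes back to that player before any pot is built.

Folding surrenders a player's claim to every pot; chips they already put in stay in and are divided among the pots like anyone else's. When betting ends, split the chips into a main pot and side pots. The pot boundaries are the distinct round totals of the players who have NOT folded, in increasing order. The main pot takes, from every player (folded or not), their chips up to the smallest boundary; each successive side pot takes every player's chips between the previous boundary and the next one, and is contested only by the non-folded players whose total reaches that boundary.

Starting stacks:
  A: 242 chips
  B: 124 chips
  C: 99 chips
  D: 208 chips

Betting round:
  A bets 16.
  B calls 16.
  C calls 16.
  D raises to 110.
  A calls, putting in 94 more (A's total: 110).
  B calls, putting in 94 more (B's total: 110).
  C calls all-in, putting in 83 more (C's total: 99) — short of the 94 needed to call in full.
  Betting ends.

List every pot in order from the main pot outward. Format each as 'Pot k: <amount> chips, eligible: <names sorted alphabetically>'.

Contributions: A=110, B=110, C=99, D=110
Pot levels (distinct totals of non-folded players): 99, 110
Layer 1-99: 99 each from A, B, C, D = 99*4 = 396 chips; eligible A, B, C, D
Layer 100-110: 11 each from A, B, D = 11*3 = 33 chips; eligible A, B, D

Pot 1: 396 chips, eligible: A, B, C, D
Pot 2: 33 chips, eligible: A, B, D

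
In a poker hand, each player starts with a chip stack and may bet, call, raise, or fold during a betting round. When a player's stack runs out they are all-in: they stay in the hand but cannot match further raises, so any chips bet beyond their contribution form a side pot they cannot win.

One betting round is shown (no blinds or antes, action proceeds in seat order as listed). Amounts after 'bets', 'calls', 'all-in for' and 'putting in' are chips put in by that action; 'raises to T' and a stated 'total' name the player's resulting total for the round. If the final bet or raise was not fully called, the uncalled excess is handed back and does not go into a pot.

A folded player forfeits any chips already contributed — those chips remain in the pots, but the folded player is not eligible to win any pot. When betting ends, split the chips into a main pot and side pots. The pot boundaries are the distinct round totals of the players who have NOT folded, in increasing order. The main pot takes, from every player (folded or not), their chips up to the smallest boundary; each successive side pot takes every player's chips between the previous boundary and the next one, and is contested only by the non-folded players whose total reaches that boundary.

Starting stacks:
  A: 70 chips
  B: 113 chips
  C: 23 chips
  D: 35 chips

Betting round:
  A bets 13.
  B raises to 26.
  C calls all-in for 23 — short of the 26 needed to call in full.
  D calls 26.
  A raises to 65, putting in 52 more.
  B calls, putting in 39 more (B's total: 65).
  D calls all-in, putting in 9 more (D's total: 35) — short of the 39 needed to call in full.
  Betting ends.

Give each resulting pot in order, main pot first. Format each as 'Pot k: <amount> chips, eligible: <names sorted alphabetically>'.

Pot 1: 92 chips, eligible: A, B, C, D
Pot 2: 36 chips, eligible: A, B, D
Pot 3: 60 chips, eligible: A, B

Derivation:
Contributions: A=65, B=65, C=23, D=35
Pot levels (distinct totals of non-folded players): 23, 35, 65
Layer 1-23: 23 each from A, B, C, D = 23*4 = 92 chips; eligible A, B, C, D
Layer 24-35: 12 each from A, B, D = 12*3 = 36 chips; eligible A, B, D
Layer 36-65: 30 each from A, B = 30*2 = 60 chips; eligible A, B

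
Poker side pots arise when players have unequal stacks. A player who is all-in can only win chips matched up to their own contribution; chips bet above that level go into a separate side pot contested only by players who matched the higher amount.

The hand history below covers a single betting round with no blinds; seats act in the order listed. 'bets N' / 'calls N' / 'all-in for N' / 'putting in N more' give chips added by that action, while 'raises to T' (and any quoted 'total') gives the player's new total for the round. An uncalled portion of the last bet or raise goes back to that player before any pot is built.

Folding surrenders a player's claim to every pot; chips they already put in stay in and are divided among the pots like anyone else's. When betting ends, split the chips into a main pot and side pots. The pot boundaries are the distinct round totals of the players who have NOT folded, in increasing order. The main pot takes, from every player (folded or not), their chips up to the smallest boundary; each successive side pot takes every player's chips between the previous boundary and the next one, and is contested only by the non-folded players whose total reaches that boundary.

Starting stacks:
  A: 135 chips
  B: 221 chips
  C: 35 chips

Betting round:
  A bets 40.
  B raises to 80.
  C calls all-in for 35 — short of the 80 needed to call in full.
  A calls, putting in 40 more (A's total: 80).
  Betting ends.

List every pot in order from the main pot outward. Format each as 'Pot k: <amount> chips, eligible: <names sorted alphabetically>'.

Pot 1: 105 chips, eligible: A, B, C
Pot 2: 90 chips, eligible: A, B

Derivation:
Contributions: A=80, B=80, C=35
Pot levels (distinct totals of non-folded players): 35, 80
Layer 1-35: 35 each from A, B, C = 35*3 = 105 chips; eligible A, B, C
Layer 36-80: 45 each from A, B = 45*2 = 90 chips; eligible A, B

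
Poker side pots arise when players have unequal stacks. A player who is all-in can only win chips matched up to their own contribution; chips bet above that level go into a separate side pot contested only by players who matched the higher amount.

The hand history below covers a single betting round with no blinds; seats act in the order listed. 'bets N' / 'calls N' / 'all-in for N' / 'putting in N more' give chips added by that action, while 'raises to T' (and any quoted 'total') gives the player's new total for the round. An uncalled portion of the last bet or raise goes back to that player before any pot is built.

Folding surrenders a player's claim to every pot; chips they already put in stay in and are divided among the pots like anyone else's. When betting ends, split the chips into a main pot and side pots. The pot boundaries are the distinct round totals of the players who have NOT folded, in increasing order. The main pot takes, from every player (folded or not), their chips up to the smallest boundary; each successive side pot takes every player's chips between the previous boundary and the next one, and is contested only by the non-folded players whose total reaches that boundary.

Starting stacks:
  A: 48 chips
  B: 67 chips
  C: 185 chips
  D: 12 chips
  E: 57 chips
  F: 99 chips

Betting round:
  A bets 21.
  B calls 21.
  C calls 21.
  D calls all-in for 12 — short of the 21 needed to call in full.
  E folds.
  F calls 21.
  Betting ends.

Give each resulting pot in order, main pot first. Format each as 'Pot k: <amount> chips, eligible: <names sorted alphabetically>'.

Contributions: A=21, B=21, C=21, D=12, F=21
Folded: E
Pot levels (distinct totals of non-folded players): 12, 21
Layer 1-12: 12 each from A, B, C, D, F = 12*5 = 60 chips; eligible A, B, C, D, F
Layer 13-21: 9 each from A, B, C, F = 9*4 = 36 chips; eligible A, B, C, F

Pot 1: 60 chips, eligible: A, B, C, D, F
Pot 2: 36 chips, eligible: A, B, C, F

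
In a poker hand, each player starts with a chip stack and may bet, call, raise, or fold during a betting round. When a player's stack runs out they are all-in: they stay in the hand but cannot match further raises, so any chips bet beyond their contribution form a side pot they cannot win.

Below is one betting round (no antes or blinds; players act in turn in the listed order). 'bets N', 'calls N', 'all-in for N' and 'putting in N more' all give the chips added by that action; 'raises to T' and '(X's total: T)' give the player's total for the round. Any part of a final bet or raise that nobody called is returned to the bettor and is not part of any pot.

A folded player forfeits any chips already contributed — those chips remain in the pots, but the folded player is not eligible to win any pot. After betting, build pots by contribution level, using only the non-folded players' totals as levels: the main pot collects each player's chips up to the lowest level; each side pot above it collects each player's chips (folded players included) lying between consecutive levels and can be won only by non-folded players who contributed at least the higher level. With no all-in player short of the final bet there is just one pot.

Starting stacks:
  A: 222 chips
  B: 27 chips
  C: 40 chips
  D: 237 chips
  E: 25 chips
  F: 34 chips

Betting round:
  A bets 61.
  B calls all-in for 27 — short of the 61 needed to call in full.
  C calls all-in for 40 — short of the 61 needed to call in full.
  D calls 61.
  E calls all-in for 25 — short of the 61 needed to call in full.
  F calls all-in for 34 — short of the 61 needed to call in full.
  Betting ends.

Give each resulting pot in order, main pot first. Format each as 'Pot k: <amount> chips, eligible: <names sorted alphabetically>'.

Contributions: A=61, B=27, C=40, D=61, E=25, F=34
Pot levels (distinct totals of non-folded players): 25, 27, 34, 40, 61
Layer 1-25: 25 each from A, B, C, D, E, F = 25*6 = 150 chips; eligible A, B, C, D, E, F
Layer 26-27: 2 each from A, B, C, D, F = 2*5 = 10 chips; eligible A, B, C, D, F
Layer 28-34: 7 each from A, C, D, F = 7*4 = 28 chips; eligible A, C, D, F
Layer 35-40: 6 each from A, C, D = 6*3 = 18 chips; eligible A, C, D
Layer 41-61: 21 each from A, D = 21*2 = 42 chips; eligible A, D

Pot 1: 150 chips, eligible: A, B, C, D, E, F
Pot 2: 10 chips, eligible: A, B, C, D, F
Pot 3: 28 chips, eligible: A, C, D, F
Pot 4: 18 chips, eligible: A, C, D
Pot 5: 42 chips, eligible: A, D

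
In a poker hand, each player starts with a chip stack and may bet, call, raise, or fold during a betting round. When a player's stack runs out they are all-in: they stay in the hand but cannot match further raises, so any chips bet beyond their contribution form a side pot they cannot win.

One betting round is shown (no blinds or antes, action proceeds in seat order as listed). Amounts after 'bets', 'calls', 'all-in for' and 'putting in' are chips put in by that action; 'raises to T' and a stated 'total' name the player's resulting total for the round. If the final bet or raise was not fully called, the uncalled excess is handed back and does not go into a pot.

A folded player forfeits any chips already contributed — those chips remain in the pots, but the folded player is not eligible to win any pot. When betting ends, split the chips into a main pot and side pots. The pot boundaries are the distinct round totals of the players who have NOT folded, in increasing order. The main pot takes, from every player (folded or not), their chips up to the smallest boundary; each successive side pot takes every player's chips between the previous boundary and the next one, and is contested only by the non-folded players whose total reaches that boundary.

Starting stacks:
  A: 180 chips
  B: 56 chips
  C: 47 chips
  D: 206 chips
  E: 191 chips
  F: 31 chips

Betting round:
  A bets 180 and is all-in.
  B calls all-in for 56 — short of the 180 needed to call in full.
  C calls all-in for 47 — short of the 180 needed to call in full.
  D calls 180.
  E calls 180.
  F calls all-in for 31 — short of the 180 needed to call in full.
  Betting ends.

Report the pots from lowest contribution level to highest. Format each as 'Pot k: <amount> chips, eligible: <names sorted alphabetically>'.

Contributions: A=180, B=56, C=47, D=180, E=180, F=31
Pot levels (distinct totals of non-folded players): 31, 47, 56, 180
Layer 1-31: 31 each from A, B, C, D, E, F = 31*6 = 186 chips; eligible A, B, C, D, E, F
Layer 32-47: 16 each from A, B, C, D, E = 16*5 = 80 chips; eligible A, B, C, D, E
Layer 48-56: 9 each from A, B, D, E = 9*4 = 36 chips; eligible A, B, D, E
Layer 57-180: 124 each from A, D, E = 124*3 = 372 chips; eligible A, D, E

Pot 1: 186 chips, eligible: A, B, C, D, E, F
Pot 2: 80 chips, eligible: A, B, C, D, E
Pot 3: 36 chips, eligible: A, B, D, E
Pot 4: 372 chips, eligible: A, D, E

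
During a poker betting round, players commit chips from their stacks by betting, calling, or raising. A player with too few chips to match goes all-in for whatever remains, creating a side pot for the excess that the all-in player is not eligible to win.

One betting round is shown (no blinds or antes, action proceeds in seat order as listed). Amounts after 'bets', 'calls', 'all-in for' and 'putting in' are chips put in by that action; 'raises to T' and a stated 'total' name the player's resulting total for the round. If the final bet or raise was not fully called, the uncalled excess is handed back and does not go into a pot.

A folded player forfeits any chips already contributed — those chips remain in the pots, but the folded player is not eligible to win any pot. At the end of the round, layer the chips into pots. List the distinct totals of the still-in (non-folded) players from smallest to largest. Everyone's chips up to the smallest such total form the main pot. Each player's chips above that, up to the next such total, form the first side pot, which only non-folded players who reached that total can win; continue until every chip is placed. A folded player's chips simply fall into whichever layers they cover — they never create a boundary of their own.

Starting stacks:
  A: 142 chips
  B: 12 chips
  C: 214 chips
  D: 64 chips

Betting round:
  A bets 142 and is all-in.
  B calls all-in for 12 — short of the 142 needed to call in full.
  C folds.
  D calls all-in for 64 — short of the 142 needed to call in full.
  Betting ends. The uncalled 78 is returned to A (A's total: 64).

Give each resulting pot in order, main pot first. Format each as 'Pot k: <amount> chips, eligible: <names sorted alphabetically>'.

Pot 1: 36 chips, eligible: A, B, D
Pot 2: 104 chips, eligible: A, D

Derivation:
Contributions (after 78 returned to A): A=64, B=12, D=64
Folded: C
Pot levels (distinct totals of non-folded players): 12, 64
Layer 1-12: 12 each from A, B, D = 12*3 = 36 chips; eligible A, B, D
Layer 13-64: 52 each from A, D = 52*2 = 104 chips; eligible A, D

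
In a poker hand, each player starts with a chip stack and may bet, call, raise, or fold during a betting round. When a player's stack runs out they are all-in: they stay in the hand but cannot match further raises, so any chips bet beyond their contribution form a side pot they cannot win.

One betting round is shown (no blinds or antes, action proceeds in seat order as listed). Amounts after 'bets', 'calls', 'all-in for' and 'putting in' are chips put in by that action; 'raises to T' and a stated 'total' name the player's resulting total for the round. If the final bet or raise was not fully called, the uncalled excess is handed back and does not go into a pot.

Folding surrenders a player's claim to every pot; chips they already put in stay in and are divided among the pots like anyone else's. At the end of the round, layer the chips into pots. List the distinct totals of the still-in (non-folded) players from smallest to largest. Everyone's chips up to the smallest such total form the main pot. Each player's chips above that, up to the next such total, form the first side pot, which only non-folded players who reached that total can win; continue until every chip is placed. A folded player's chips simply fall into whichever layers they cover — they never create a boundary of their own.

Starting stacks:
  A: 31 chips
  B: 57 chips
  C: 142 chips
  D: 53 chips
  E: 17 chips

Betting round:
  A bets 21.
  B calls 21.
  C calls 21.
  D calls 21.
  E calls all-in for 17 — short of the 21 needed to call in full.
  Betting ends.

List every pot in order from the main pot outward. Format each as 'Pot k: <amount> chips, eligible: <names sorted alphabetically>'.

Pot 1: 85 chips, eligible: A, B, C, D, E
Pot 2: 16 chips, eligible: A, B, C, D

Derivation:
Contributions: A=21, B=21, C=21, D=21, E=17
Pot levels (distinct totals of non-folded players): 17, 21
Layer 1-17: 17 each from A, B, C, D, E = 17*5 = 85 chips; eligible A, B, C, D, E
Layer 18-21: 4 each from A, B, C, D = 4*4 = 16 chips; eligible A, B, C, D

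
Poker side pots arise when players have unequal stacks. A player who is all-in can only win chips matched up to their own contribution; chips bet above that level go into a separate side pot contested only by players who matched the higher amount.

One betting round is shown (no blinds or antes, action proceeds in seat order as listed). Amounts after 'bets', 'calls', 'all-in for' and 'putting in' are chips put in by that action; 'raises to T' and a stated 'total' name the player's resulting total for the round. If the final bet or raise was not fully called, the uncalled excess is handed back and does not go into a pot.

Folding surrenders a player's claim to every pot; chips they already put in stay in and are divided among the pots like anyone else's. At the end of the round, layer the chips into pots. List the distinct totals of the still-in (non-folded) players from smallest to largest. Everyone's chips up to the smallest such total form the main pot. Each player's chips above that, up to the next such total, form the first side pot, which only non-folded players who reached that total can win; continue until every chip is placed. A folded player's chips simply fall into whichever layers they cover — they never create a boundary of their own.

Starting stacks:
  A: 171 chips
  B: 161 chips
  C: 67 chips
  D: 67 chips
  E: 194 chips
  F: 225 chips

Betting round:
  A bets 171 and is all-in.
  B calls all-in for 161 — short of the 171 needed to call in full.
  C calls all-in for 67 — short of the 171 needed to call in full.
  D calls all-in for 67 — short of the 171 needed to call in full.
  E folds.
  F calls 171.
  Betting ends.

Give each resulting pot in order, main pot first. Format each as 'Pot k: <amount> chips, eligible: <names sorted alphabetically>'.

Pot 1: 335 chips, eligible: A, B, C, D, F
Pot 2: 282 chips, eligible: A, B, F
Pot 3: 20 chips, eligible: A, F

Derivation:
Contributions: A=171, B=161, C=67, D=67, F=171
Folded: E
Pot levels (distinct totals of non-folded players): 67, 161, 171
Layer 1-67: 67 each from A, B, C, D, F = 67*5 = 335 chips; eligible A, B, C, D, F
Layer 68-161: 94 each from A, B, F = 94*3 = 282 chips; eligible A, B, F
Layer 162-171: 10 each from A, F = 10*2 = 20 chips; eligible A, F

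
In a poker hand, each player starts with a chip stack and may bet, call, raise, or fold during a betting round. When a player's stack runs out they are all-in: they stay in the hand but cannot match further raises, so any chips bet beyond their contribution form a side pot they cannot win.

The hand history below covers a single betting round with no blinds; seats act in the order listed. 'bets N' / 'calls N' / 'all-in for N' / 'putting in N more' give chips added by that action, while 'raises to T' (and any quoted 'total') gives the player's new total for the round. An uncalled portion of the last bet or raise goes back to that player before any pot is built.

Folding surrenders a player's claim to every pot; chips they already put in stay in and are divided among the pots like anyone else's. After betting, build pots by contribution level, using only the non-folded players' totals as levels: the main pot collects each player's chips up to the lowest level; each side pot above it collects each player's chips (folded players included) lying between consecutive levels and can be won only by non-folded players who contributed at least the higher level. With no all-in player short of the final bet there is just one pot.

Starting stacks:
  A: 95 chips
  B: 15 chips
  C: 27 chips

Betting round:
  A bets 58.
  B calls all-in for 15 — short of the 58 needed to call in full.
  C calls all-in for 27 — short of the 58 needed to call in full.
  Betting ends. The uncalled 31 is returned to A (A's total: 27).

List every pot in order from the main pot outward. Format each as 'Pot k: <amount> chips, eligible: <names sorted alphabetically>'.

Contributions (after 31 returned to A): A=27, B=15, C=27
Pot levels (distinct totals of non-folded players): 15, 27
Layer 1-15: 15 each from A, B, C = 15*3 = 45 chips; eligible A, B, C
Layer 16-27: 12 each from A, C = 12*2 = 24 chips; eligible A, C

Pot 1: 45 chips, eligible: A, B, C
Pot 2: 24 chips, eligible: A, C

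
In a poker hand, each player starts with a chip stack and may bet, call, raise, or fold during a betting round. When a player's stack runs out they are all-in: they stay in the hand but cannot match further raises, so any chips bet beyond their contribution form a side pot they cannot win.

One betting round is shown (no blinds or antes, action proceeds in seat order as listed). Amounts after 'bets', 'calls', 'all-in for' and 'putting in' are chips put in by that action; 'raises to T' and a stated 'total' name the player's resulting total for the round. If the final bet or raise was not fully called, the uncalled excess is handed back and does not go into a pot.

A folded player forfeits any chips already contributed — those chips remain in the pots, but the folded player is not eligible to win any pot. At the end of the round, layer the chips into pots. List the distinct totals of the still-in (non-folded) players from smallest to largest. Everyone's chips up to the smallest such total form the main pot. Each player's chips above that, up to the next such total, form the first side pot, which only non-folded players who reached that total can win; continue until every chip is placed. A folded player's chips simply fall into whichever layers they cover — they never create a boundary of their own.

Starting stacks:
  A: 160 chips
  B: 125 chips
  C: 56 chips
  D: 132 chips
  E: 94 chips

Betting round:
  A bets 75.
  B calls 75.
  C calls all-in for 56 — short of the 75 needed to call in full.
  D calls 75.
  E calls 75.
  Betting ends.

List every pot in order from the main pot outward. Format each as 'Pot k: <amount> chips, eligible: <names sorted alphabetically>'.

Contributions: A=75, B=75, C=56, D=75, E=75
Pot levels (distinct totals of non-folded players): 56, 75
Layer 1-56: 56 each from A, B, C, D, E = 56*5 = 280 chips; eligible A, B, C, D, E
Layer 57-75: 19 each from A, B, D, E = 19*4 = 76 chips; eligible A, B, D, E

Pot 1: 280 chips, eligible: A, B, C, D, E
Pot 2: 76 chips, eligible: A, B, D, E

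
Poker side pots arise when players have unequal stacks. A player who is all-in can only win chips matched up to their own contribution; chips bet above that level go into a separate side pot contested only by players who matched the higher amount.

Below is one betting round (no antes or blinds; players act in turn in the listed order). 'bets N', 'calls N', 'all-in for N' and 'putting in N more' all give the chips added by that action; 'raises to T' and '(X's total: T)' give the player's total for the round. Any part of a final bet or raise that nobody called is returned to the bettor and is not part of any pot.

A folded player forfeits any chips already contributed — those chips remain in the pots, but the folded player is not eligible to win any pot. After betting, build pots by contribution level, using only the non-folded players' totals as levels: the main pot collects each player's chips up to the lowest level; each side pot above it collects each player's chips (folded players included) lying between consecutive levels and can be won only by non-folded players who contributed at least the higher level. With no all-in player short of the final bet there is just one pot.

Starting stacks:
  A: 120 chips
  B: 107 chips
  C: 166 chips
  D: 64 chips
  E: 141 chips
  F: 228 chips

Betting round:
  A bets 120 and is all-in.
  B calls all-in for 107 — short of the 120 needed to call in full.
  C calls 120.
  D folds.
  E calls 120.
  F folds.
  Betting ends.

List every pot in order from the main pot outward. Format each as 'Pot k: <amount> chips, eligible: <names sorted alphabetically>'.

Contributions: A=120, B=107, C=120, E=120
Folded: D, F
Pot levels (distinct totals of non-folded players): 107, 120
Layer 1-107: 107 each from A, B, C, E = 107*4 = 428 chips; eligible A, B, C, E
Layer 108-120: 13 each from A, C, E = 13*3 = 39 chips; eligible A, C, E

Pot 1: 428 chips, eligible: A, B, C, E
Pot 2: 39 chips, eligible: A, C, E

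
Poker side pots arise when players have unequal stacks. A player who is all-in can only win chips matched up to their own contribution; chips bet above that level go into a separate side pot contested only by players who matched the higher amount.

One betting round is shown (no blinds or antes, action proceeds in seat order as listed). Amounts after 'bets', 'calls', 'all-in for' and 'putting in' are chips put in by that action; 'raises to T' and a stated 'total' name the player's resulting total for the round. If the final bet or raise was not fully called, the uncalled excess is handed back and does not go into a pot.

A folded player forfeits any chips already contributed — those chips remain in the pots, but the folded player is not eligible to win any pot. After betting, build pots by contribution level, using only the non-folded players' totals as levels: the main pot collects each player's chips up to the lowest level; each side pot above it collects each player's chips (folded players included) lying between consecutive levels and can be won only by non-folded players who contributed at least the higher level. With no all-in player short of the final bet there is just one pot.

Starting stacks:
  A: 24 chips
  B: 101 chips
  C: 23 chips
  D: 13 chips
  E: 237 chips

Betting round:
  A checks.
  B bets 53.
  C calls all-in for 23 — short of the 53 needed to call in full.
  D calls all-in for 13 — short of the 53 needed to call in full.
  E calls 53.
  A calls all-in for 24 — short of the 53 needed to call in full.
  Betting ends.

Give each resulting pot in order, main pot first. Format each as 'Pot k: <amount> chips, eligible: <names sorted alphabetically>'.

Contributions: A=24, B=53, C=23, D=13, E=53
Pot levels (distinct totals of non-folded players): 13, 23, 24, 53
Layer 1-13: 13 each from A, B, C, D, E = 13*5 = 65 chips; eligible A, B, C, D, E
Layer 14-23: 10 each from A, B, C, E = 10*4 = 40 chips; eligible A, B, C, E
Layer 24-24: 1 each from A, B, E = 1*3 = 3 chips; eligible A, B, E
Layer 25-53: 29 each from B, E = 29*2 = 58 chips; eligible B, E

Pot 1: 65 chips, eligible: A, B, C, D, E
Pot 2: 40 chips, eligible: A, B, C, E
Pot 3: 3 chips, eligible: A, B, E
Pot 4: 58 chips, eligible: B, E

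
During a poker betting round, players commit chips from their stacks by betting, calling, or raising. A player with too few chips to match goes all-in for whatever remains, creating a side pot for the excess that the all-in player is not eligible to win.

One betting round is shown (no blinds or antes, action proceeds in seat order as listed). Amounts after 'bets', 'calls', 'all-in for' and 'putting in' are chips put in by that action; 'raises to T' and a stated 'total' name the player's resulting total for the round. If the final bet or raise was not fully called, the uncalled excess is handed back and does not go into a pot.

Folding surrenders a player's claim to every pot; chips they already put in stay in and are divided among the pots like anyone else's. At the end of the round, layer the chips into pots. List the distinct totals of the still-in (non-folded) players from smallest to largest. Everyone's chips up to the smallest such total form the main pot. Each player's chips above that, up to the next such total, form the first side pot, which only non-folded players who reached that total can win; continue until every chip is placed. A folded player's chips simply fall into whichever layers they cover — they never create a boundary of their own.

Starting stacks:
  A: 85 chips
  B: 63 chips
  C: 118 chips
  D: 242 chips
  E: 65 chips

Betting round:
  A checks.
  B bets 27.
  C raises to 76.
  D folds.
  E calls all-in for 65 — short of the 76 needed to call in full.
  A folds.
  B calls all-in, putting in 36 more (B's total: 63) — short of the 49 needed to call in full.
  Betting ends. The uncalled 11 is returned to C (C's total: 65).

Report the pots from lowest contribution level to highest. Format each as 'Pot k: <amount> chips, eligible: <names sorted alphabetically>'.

Contributions (after 11 returned to C): B=63, C=65, E=65
Folded: A, D
Pot levels (distinct totals of non-folded players): 63, 65
Layer 1-63: 63 each from B, C, E = 63*3 = 189 chips; eligible B, C, E
Layer 64-65: 2 each from C, E = 2*2 = 4 chips; eligible C, E

Pot 1: 189 chips, eligible: B, C, E
Pot 2: 4 chips, eligible: C, E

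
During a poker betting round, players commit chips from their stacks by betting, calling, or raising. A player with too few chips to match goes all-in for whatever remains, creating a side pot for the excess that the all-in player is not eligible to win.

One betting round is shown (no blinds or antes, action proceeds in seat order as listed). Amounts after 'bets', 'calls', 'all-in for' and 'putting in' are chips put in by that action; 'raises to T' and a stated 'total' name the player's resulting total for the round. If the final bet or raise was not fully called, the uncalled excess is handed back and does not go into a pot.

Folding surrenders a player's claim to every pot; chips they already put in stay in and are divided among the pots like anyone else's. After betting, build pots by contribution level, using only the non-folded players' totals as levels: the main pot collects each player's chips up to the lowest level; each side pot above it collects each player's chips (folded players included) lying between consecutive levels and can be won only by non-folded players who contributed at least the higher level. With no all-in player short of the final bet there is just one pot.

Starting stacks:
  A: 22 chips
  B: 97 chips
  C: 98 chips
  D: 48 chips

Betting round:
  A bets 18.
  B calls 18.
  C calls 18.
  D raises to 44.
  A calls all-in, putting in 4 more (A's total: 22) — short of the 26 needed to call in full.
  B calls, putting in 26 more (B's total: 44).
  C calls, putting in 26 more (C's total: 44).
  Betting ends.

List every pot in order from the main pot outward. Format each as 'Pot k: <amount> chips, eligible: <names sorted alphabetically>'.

Contributions: A=22, B=44, C=44, D=44
Pot levels (distinct totals of non-folded players): 22, 44
Layer 1-22: 22 each from A, B, C, D = 22*4 = 88 chips; eligible A, B, C, D
Layer 23-44: 22 each from B, C, D = 22*3 = 66 chips; eligible B, C, D

Pot 1: 88 chips, eligible: A, B, C, D
Pot 2: 66 chips, eligible: B, C, D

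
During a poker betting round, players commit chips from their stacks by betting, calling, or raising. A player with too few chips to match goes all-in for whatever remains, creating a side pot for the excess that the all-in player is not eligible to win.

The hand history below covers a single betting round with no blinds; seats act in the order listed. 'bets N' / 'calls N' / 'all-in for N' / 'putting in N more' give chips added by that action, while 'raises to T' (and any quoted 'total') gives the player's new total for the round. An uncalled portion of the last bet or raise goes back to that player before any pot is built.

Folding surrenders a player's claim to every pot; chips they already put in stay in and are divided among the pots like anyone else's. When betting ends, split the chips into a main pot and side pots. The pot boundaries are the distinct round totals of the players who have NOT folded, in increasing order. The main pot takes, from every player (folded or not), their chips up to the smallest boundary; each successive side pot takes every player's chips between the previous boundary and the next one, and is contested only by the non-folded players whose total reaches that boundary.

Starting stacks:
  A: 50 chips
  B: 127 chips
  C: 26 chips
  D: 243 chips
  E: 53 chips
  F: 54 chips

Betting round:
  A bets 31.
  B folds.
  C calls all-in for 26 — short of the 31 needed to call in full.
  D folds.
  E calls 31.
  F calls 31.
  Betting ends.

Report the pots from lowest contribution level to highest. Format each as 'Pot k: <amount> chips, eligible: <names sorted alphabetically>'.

Contributions: A=31, C=26, E=31, F=31
Folded: B, D
Pot levels (distinct totals of non-folded players): 26, 31
Layer 1-26: 26 each from A, C, E, F = 26*4 = 104 chips; eligible A, C, E, F
Layer 27-31: 5 each from A, E, F = 5*3 = 15 chips; eligible A, E, F

Pot 1: 104 chips, eligible: A, C, E, F
Pot 2: 15 chips, eligible: A, E, F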